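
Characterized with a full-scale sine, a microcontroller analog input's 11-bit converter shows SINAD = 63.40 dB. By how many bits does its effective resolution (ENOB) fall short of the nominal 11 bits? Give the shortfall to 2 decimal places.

0.76 bits

Effective bits = (63.40 − 1.76)/6.02 = 10.2392.
11 − 10.2392 = 0.76 bits below nominal.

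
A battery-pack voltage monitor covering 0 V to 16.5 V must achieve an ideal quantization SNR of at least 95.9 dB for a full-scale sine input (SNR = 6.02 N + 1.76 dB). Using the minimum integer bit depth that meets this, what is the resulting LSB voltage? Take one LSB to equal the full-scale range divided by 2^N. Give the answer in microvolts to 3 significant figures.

252 µV

Span = 16.5 V.
Required N = ⌈(95.9 − 1.76)/6.02⌉ = ⌈15.638⌉ = 16.
LSB = 16.5 V / 2^16 = 252 µV.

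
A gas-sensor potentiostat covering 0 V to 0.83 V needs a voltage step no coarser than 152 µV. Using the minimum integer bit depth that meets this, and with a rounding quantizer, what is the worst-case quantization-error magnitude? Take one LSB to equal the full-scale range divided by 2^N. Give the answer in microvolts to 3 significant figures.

Range is 0.83 V.
Levels needed ≥ 0.83/152 µV = 5461. 2^13 = 8192 suffices, so N_min = 13.
Step size = 0.83/8192 V = 101.32 µV.
Half an LSB is 50.7 µV.

50.7 µV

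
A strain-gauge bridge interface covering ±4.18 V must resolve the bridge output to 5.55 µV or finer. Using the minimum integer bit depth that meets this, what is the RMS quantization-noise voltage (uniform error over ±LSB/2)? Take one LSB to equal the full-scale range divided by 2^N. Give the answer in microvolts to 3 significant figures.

Full-scale range = 4.18 V − (-4.18 V) = 8.36 V.
Required number of levels: 8.36/5.55 µV = 1.5063e6; smallest N with 2^N ≥ that is 21.
LSB = 8.36 V / 2^21 = 3.9864 µV.
RMS noise = LSB/√12 = 1.15 µV.

1.15 µV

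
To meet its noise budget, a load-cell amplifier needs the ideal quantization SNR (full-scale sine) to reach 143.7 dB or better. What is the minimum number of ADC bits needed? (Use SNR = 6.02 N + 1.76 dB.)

Required N = ⌈(143.7 − 1.76)/6.02⌉ = ⌈23.578⌉ = 24.

24 bits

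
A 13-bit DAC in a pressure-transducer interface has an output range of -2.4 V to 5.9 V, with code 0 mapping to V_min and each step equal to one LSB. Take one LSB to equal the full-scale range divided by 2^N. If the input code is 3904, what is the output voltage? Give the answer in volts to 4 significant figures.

Full-scale range = 5.9 V − (-2.4 V) = 8.3 V. LSB = 8.3 V / 2^13.
Output = V_min + (3904/8192) × range = -2.4 + 0.476563 × 8.3 V
      = -2.4 V + 3.95547 V = 1.55547 V.

1.555 V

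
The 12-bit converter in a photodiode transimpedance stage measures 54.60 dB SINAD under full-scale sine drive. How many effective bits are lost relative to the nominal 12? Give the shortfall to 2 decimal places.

Effective bits = (54.60 − 1.76)/6.02 = 8.7774.
Shortfall = 12 − 8.7774 = 3.2226 bits.

3.22 bits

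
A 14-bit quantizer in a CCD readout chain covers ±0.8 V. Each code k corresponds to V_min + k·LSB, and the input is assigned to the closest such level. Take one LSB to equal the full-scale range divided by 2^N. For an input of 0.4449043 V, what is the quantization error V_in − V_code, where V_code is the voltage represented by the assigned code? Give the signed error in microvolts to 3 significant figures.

Full-scale range = 0.8 V − (-0.8 V) = 1.6 V. LSB = 1.6 V / 2^14 ≈ 97.66 µV.
Position in LSBs: (0.4449043 − (-0.8)) × 16384/1.6 = 12747.8200; rounding gives k = 12748.
V_code = V_min + k × range/2^14 = -0.8 + 12748 × 1.6/16384 = 0.44492187500 V.
e = 0.4449043 − (0.44492187500) = −17.6 µV.

−17.6 µV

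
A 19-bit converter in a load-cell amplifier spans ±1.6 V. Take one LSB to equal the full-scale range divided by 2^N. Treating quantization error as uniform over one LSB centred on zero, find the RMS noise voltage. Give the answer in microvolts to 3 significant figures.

1.76 µV

The full-scale span is 1.6 − (-1.6) = 3.2 V.
LSB = 3.2 V ÷ 2^19 = 3.2/524288 V = 6.1035 µV.
V_rms = LSB/√12 = 6.1035 µV / √12 = 1.76 µV.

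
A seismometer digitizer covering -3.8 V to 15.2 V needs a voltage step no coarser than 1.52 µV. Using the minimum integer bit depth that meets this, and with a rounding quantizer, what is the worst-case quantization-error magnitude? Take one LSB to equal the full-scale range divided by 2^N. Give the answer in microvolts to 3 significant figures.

0.566 µV

The full-scale span is 15.2 − (-3.8) = 19 V.
Need 2^N ≥ 19 V / 1.52 µV = 1.250e7 → N_min = 24.
One LSB is 19 V / 16777216 = 1.1325 µV.
|e|_max = LSB/2 = 0.566 µV.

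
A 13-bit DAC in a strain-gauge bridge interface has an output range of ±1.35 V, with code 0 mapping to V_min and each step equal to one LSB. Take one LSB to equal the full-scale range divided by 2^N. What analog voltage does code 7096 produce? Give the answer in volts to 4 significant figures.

Range = 1.35 − (-1.35) = 2.7 V. LSB = 2.7 V / 2^13.
V_out = V_min + code × LSB = -1.35 V + 7096 × 2.7 V / 8192
      = -1.35 + 2.33877 = 0.988770 V.

0.9888 V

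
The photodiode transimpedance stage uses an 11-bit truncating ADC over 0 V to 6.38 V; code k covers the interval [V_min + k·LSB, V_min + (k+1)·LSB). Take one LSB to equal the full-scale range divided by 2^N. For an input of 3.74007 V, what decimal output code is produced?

1200

Range is 6.38 V. LSB = 6.38 V / 2^11 ≈ 3.115 mV.
code = ⌊(V_in − V_min)/LSB⌋ = ⌊(V_in − V_min) × 2^11 / range⌋
     = ⌊(3.74007 − (0)) × 2048 / 6.38⌋ = ⌊3.74007 × 2048/6.38⌋
     = ⌊1200.574⌋ = 1200.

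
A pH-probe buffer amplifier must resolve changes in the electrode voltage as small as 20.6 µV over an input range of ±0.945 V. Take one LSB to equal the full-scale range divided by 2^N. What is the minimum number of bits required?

Range = 0.945 − (-0.945) = 1.89 V.
Need 2^N ≥ 1.89 V / 20.6 µV = 91750 → N_min = 17.

17 bits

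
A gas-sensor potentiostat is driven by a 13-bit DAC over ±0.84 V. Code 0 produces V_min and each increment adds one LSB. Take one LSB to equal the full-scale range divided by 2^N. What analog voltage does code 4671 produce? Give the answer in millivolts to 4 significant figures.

Range = 0.84 − (-0.84) = 1.68 V. LSB = 1.68 V / 2^13.
V_out = V_min + code × LSB = -0.84 V + 4671 × 1.68 V / 8192
      = -0.84 + 0.957920 = 0.117920 V.

117.9 mV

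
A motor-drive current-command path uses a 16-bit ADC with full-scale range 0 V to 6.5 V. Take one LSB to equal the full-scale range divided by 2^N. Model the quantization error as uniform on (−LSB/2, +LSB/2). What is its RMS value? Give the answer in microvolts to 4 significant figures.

Range is 6.5 V.
Step size = 6.5/65536 V = 99.1821 µV.
For a uniform distribution on [−LSB/2, +LSB/2], V_rms = LSB/√12 = 99.1821 µV/3.4641 = 28.63 µV.

28.63 µV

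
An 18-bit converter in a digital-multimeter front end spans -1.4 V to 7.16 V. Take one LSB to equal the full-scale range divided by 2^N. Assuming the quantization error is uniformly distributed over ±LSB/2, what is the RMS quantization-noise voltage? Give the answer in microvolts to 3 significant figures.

9.43 µV

Range = 7.16 − (-1.4) = 8.56 V.
LSB = 8.56 V ÷ 2^18 = 8.56/262144 V = 32.654 µV.
For a uniform distribution on [−LSB/2, +LSB/2], V_rms = LSB/√12 = 32.654 µV/3.4641 = 9.43 µV.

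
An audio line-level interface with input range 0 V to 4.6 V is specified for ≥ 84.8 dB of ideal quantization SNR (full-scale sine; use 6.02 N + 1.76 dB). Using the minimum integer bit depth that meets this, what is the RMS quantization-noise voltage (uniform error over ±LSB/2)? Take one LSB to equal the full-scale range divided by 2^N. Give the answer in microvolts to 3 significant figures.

V_FS = 4.6 V.
6.02 N + 1.76 ≥ 84.8 gives N ≥ 13.794, so the minimum integer is 14.
One LSB is 4.6 V / 16384 = 280.76 µV.
σ_q = LSB/√12 = 280.76 µV/3.4641 = 81.0 µV.

81.0 µV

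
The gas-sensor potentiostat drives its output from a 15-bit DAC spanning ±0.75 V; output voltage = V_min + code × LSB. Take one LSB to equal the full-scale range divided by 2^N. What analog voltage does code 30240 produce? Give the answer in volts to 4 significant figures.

0.6343 V

Full-scale range = 0.75 V − (-0.75 V) = 1.5 V. LSB = 1.5 V / 2^15.
Output = V_min + (30240/32768) × range = -0.75 + 0.922852 × 1.5 V
      = -0.75 V + 1.38428 V = 0.634277 V.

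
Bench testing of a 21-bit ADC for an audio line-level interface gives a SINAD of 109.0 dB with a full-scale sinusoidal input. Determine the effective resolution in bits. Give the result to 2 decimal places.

17.81 bits

ENOB = (SINAD − 1.76) / 6.02 = (109.0 − 1.76) / 6.02 = 107.24 / 6.02 = 17.8140.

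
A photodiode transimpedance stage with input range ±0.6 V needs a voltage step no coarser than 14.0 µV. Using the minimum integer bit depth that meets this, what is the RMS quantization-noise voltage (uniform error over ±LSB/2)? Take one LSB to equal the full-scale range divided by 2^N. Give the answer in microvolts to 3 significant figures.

Full-scale range = 0.6 V − (-0.6 V) = 1.2 V.
1.2 V / 14.0 µV = 85710. Since 2^16 = 65536 and 2^17 = 131072, N = 17.
LSB = 1.2 V ÷ 2^17 = 1.2/131072 V = 9.1553 µV.
σ_q = LSB/√12 = 9.1553 µV/3.4641 = 2.64 µV.

2.64 µV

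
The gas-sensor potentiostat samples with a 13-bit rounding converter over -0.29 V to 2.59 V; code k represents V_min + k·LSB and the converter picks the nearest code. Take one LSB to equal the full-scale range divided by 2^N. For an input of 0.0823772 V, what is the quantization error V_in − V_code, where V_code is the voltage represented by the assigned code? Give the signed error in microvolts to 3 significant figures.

Range = 2.59 − (-0.29) = 2.88 V. LSB = 2.88 V / 2^13 ≈ 351.6 µV.
(0.0823772 − (-0.29)) / LSB = 0.3723772 × 8192/2.88 = 1059.2063. Nearest integer: k = 1059.
V_code = -0.29 + (1059/8192) × 2.88 = 0.08230468750 V.
Error = V_in − V_code = 0.0823772 − (0.08230468750) = +72.5 µV.

+72.5 µV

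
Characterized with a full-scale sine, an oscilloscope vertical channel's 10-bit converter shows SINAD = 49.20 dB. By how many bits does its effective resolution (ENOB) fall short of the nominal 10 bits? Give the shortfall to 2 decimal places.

Effective bits = (49.20 − 1.76)/6.02 = 7.8804.
10 − 7.8804 = 2.12 bits below nominal.

2.12 bits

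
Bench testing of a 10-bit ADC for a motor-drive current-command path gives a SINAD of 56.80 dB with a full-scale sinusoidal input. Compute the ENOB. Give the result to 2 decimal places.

9.14 bits

ENOB = (SINAD − 1.76) / 6.02 = (56.80 − 1.76) / 6.02 = 55.04 / 6.02 = 9.1429.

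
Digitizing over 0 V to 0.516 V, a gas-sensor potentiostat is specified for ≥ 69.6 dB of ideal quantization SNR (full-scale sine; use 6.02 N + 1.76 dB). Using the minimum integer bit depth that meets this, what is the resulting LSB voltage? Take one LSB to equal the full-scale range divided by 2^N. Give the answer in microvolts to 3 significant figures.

Full-scale range = 0.516 V.
6.02 N + 1.76 ≥ 69.6 gives N ≥ 11.269, so the minimum integer is 12.
LSB = 0.516 V ÷ 2^12 = 0.516/4096 V = 126 µV.

126 µV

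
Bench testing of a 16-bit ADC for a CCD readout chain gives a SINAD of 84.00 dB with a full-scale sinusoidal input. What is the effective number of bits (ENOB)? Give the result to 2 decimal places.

ENOB = (SINAD − 1.76) / 6.02 = (84.00 − 1.76) / 6.02 = 82.24 / 6.02 = 13.6611.

13.66 bits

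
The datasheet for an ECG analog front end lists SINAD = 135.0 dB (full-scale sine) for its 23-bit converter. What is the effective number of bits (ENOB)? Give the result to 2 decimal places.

ENOB = (SINAD − 1.76) / 6.02 = (135.0 − 1.76) / 6.02 = 133.24 / 6.02 = 22.1329.

22.13 bits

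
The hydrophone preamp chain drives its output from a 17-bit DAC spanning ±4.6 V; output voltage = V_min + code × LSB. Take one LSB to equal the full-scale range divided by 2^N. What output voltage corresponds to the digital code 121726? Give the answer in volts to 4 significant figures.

3.944 V

Span: 4.6 V − (-4.6 V) = 9.2 V. LSB = 9.2 V / 2^17.
V_out = V_min + code × LSB = -4.6 V + 121726 × 9.2 V / 131072
      = -4.6 + 8.54400 = 3.94400 V.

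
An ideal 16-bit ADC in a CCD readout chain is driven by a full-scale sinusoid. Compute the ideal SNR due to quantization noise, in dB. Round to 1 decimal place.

98.1 dB

SNR = 6.02·16 + 1.76 = 98.08 dB.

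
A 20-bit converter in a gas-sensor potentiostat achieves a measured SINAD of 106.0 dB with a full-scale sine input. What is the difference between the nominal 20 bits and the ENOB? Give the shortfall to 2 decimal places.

2.68 bits

N_eff = (106.0 − 1.76)/6.02 = 17.3156 bits.
20 − 17.3156 = 2.68 bits below nominal.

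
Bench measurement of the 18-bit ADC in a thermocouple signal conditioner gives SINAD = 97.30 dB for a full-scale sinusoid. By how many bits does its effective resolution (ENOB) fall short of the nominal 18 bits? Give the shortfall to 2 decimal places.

Effective bits = (97.30 − 1.76)/6.02 = 15.8704.
18 − 15.8704 = 2.13 bits below nominal.

2.13 bits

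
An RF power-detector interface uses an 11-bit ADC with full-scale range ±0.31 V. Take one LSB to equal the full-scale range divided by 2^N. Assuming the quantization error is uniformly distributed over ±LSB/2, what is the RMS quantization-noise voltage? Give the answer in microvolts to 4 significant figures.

The full-scale span is 0.31 − (-0.31) = 0.62 V.
One LSB is 0.62 V / 2048 = 302.734 µV.
For a uniform distribution on [−LSB/2, +LSB/2], V_rms = LSB/√12 = 302.734 µV/3.4641 = 87.39 µV.

87.39 µV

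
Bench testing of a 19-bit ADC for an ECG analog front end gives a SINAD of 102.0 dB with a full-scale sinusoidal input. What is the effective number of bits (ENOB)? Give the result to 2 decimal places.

ENOB = (102.0 − 1.76)/6.02 = 16.6512 bits.

16.65 bits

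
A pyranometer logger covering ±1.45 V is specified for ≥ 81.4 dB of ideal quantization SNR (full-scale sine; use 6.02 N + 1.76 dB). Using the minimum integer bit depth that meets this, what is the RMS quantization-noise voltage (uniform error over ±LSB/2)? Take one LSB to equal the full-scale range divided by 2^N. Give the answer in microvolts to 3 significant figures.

Span: 1.45 V − (-1.45 V) = 2.9 V.
N ≥ (81.4 − 1.76)/6.02 = 13.229 → N_min = 14.
LSB = 2.9 V ÷ 2^14 = 2.9/16384 V = 177.00 µV.
RMS noise = LSB/√12 = 51.1 µV.

51.1 µV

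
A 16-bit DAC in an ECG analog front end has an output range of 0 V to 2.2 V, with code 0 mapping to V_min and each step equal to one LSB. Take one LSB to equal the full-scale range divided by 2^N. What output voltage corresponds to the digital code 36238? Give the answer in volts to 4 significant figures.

Span = 2.2 V. LSB = 2.2 V / 2^16.
Output = V_min + (36238/65536) × range = 0 + 0.552948 × 2.2 V
      = 0 + 1.21649 = 1.21649 V.

1.216 V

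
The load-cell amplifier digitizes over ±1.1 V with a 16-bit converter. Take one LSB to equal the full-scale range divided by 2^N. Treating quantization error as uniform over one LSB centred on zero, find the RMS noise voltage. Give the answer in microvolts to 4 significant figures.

The full-scale span is 1.1 − (-1.1) = 2.2 V.
One LSB is 2.2 V / 65536 = 33.5693 µV.
σ_q = LSB/√12 = 33.5693 µV/3.4641 = 9.691 µV.

9.691 µV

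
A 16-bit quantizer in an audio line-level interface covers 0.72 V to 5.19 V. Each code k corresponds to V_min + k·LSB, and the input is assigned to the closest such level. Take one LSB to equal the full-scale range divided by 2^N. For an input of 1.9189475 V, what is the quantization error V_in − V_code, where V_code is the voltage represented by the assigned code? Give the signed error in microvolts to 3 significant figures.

+8.60 µV

The full-scale span is 5.19 − (0.72) = 4.47 V. LSB = 4.47 V / 2^16 ≈ 68.21 µV.
(V_in − V_min)/LSB = (1.9189475 − (0.72)) × 65536/4.47 = 17578.1260 → nearest code k = 17578.
V_code = 0.72 + (17578/65536) × 4.47 = 1.9189389038 V.
V_in − V_code = 1.9189475 − (1.9189389038) = +8.60 µV.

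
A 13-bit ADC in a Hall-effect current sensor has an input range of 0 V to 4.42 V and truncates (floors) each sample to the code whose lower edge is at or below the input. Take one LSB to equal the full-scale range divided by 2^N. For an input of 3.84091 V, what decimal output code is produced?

V_FS = 4.42 V. LSB = 4.42 V / 2^13 ≈ 0.5396 mV.
V_in − V_min = 3.84091 − (0) = 3.84091 V.
Divide by LSB: 3.84091 × 8192/4.42 = 7118.7183.
Truncating gives code 7118.

7118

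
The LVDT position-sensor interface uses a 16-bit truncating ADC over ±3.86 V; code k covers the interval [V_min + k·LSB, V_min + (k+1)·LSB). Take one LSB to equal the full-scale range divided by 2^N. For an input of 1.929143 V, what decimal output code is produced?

49144

Full-scale range = 3.86 V − (-3.86 V) = 7.72 V. LSB = 7.72 V / 2^16 ≈ 117.8 µV.
code = ⌊(V_in − V_min)/LSB⌋ = ⌊(V_in − V_min) × 2^16 / range⌋
     = ⌊(1.929143 − (-3.86)) × 65536 / 7.72⌋ = ⌊5.789143 × 65536/7.72⌋
     = ⌊49144.725⌋ = 49144.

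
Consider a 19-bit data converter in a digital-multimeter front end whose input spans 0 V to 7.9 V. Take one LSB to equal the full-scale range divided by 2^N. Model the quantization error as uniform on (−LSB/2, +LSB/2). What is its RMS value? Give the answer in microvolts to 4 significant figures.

Span = 7.9 V.
One LSB is 7.9 V / 524288 = 15.0681 µV.
V_rms = LSB/√12 = 15.0681 µV / √12 = 4.350 µV.

4.350 µV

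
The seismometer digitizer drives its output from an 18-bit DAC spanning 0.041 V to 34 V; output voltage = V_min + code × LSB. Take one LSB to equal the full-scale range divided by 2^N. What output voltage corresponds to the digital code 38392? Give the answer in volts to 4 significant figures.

Full-scale range = 34 V − (0.041 V) = 33.959 V. LSB = 33.959 V / 2^18.
Output = V_min + (38392/262144) × range = 0.041 + 0.146454 × 33.959 V
      = 0.041 + 4.97343 = 5.01443 V.

5.014 V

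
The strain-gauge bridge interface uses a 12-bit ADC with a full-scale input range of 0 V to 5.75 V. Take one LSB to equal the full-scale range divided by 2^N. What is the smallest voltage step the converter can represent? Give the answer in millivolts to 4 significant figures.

Span = 5.75 V.
There are 2^12 = 4096 steps.
LSB = 5.75 V / 2^12 = 1.404 mV.

1.404 mV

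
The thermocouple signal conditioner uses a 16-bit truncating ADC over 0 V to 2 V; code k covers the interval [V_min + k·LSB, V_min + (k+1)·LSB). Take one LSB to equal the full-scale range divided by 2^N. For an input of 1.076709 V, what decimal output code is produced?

Range is 2 V. LSB = 2 V / 2^16 ≈ 30.52 µV.
V_in − V_min = 1.076709 − (0) = 1.076709 V.
Divide by LSB: 1.076709 × 65536/2 = 35281.6005.
Truncating gives code 35281.

35281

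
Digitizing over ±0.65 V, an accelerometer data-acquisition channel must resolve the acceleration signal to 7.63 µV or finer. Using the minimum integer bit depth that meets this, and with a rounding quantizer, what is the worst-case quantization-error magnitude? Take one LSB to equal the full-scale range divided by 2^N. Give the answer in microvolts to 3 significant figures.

2.48 µV

The full-scale span is 0.65 − (-0.65) = 1.3 V.
Levels needed ≥ 1.3/7.63 µV = 170400. 2^18 = 262144 suffices, so N_min = 18.
LSB = 1.3 V / 2^18 = 4.9591 µV.
Half an LSB is 2.48 µV.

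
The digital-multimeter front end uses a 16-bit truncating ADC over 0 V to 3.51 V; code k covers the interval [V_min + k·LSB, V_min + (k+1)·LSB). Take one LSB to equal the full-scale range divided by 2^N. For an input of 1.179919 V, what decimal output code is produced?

Full-scale range = 3.51 V. LSB = 3.51 V / 2^16 ≈ 53.56 µV.
code = ⌊(V_in − V_min)/LSB⌋ = ⌊(V_in − V_min) × 2^16 / range⌋
     = ⌊(1.179919 − (0)) × 65536 / 3.51⌋ = ⌊1.179919 × 65536/3.51⌋
     = ⌊22030.533⌋ = 22030.

22030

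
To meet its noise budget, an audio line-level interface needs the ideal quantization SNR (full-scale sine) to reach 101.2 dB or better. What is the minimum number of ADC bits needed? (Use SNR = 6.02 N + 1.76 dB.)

Solving 6.02 N ≥ 101.2 − 1.76: N ≥ 16.518. Round up → N = 17.

17 bits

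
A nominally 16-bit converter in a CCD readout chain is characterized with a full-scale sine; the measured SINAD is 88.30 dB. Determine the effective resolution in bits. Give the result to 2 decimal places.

14.38 bits

(88.30 − 1.76) / 6.02 = 86.54/6.02 = 14.3754 effective bits.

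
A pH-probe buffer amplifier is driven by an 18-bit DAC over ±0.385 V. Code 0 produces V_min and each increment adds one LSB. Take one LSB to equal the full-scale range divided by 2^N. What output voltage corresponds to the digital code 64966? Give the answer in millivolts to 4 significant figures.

-194.2 mV

Full-scale range = 0.385 V − (-0.385 V) = 0.77 V. LSB = 0.77 V / 2^18.
Output = V_min + (64966/262144) × range = -0.385 + 0.247826 × 0.77 V
      = -0.385 + 0.190826 = -0.194174 V.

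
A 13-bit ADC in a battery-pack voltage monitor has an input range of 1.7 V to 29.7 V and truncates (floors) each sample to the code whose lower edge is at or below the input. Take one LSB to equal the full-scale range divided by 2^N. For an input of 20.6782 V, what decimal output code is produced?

5552

Full-scale range = 29.7 V − (1.7 V) = 28 V. LSB = 28 V / 2^13 ≈ 3.418 mV.
(V_in − V_min) × 2^13/range = (20.6782 − (1.7)) × 8192/28 = 5552.479.
Floor → code = 5552.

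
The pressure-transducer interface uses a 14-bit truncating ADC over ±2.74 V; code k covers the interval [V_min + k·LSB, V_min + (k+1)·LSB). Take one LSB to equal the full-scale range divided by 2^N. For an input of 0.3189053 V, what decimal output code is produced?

9145

Range = 2.74 − (-2.74) = 5.48 V. LSB = 5.48 V / 2^14 ≈ 334.5 µV.
(V_in − V_min) × 2^14/range = (0.3189053 − (-2.74)) × 16384/5.48 = 9145.457.
Floor → code = 9145.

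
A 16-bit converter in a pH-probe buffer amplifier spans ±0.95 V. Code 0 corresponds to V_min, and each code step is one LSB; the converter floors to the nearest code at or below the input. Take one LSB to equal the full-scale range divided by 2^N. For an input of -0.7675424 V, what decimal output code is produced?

6293

Full-scale range = 0.95 V − (-0.95 V) = 1.9 V. LSB = 1.9 V / 2^16 ≈ 28.99 µV.
code = ⌊(V_in − V_min)/LSB⌋ = ⌊(V_in − V_min) × 2^16 / range⌋
     = ⌊(-0.7675424 − (-0.95)) × 65536 / 1.9⌋ = ⌊0.1824576 × 65536/1.9⌋
     = ⌊6293.443⌋ = 6293.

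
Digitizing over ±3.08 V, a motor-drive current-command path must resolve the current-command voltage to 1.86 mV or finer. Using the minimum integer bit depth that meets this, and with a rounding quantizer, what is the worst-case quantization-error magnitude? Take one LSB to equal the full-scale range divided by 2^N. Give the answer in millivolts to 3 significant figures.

Span: 3.08 V − (-3.08 V) = 6.16 V.
Levels needed ≥ 6.16/1.86 mV = 3312. 2^12 = 4096 suffices, so N_min = 12.
Step size = 6.16/4096 V = 1.5039 mV.
|e|_max = LSB/2 = 0.752 mV.

0.752 mV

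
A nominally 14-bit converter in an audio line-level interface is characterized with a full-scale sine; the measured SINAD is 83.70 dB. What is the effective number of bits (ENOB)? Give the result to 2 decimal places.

Inverting SNR = 6.02 N + 1.76: N_eff = (83.70 − 1.76)/6.02 = 13.6113.

13.61 bits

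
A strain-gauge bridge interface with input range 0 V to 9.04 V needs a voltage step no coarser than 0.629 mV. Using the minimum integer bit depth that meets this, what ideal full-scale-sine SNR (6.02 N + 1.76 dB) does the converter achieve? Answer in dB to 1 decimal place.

86.0 dB

V_FS = 9.04 V.
Required number of levels: 9.04/0.629 mV = 14372; smallest N with 2^N ≥ that is 14.
6.02(14) + 1.76 = 86.04 dB.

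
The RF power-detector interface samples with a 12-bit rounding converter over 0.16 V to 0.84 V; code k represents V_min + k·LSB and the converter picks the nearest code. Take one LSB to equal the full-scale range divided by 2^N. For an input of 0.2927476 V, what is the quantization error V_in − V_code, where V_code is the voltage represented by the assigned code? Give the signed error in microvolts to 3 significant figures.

−64.9 µV

Range = 0.84 − (0.16) = 0.68 V. LSB = 0.68 V / 2^12 ≈ 166.0 µV.
Position in LSBs: (0.2927476 − (0.16)) × 4096/0.68 = 799.6091; rounding gives k = 800.
Reconstructed level: 0.16 + 800 × 0.68/4096 V = 0.2928125000 V.
e = 0.2927476 − (0.2928125000) = −64.9 µV.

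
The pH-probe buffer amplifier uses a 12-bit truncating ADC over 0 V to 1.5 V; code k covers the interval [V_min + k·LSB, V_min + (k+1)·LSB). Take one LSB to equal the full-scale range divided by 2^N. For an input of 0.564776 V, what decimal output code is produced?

Range is 1.5 V. LSB = 1.5 V / 2^12 ≈ 366.2 µV.
code = ⌊(V_in − V_min)/LSB⌋ = ⌊(V_in − V_min) × 2^12 / range⌋
     = ⌊(0.564776 − (0)) × 4096 / 1.5⌋ = ⌊0.564776 × 4096/1.5⌋
     = ⌊1542.215⌋ = 1542.

1542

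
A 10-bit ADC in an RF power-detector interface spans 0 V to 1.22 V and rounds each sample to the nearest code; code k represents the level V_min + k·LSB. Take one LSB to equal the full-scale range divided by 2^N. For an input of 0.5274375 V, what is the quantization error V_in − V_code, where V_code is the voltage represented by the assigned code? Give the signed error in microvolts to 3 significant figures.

V_FS = 1.22 V. LSB = 1.22 V / 2^10 ≈ 1.191 mV.
(0.5274375 − (0)) / LSB = 0.5274375 × 1024/1.22 = 442.7016. Nearest integer: k = 443.
V_code = 0 + (443/1024) × 1.22 = 0.5277929688 V.
e = 0.5274375 − (0.5277929688) = −355 µV.

−355 µV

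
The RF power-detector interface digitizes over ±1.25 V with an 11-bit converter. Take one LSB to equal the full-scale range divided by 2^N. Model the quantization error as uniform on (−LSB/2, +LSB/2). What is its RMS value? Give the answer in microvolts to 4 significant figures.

Span: 1.25 V − (-1.25 V) = 2.5 V.
LSB = 2.5 V ÷ 2^11 = 2.5/2048 V = 1.22070 mV.
RMS of a uniform error over width LSB is LSB/√12 = 352.4 µV.

352.4 µV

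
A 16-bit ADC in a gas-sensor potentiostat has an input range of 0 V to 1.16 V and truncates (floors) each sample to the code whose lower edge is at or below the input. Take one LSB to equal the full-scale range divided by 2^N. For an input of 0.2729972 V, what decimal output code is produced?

Span = 1.16 V. LSB = 1.16 V / 2^16 ≈ 17.70 µV.
code = ⌊(V_in − V_min)/LSB⌋ = ⌊(V_in − V_min) × 2^16 / range⌋
     = ⌊(0.2729972 − (0)) × 65536 / 1.16⌋ = ⌊0.2729972 × 65536/1.16⌋
     = ⌊15423.400⌋ = 15423.

15423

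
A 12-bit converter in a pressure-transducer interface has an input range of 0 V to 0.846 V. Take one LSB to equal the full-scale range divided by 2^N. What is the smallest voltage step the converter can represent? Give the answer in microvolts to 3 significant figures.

V_FS = 0.846 V.
There are 2^12 = 4096 steps.
LSB = 0.846 V ÷ 2^12 = 0.846/4096 V = 207 µV.

207 µV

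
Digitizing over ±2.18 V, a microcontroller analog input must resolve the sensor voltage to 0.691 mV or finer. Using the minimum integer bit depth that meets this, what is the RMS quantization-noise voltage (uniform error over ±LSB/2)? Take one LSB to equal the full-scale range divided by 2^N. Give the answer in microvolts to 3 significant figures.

154 µV

Span: 2.18 V − (-2.18 V) = 4.36 V.
Levels needed ≥ 4.36/0.691 mV = 6310. 2^13 = 8192 suffices, so N_min = 13.
Step size = 4.36/8192 V = 0.53223 mV.
V_rms = LSB/√12 = 154 µV.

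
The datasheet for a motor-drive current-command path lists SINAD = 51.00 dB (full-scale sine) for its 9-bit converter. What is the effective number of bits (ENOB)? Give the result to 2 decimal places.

8.18 bits

ENOB = (SINAD − 1.76) / 6.02 = (51.00 − 1.76) / 6.02 = 49.24 / 6.02 = 8.1794.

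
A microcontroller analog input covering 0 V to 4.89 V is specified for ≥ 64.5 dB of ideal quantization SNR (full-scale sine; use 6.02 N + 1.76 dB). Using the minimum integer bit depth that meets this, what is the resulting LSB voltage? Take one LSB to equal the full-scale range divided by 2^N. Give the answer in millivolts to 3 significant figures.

Full-scale range = 4.89 V.
6.02 N + 1.76 ≥ 64.5 gives N ≥ 10.422, so the minimum integer is 11.
LSB = 4.89 V / 2^11 = 2.39 mV.

2.39 mV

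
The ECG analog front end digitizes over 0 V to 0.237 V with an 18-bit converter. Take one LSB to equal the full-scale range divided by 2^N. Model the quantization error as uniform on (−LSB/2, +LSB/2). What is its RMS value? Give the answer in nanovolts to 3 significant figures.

Full-scale range = 0.237 V.
Step size = 0.237/262144 V = 0.90408 µV.
RMS of a uniform error over width LSB is LSB/√12 = 261 nV.

261 nV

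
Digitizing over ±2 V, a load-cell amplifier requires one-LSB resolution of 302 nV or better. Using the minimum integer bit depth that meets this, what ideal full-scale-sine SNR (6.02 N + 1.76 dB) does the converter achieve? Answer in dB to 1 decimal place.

Range = 2 − (-2) = 4 V.
Levels needed ≥ 4/302 nV = 1.325e7. 2^24 = 16777216 suffices, so N_min = 24.
Ideal SNR at N = 24: 6.02·24 + 1.76 = 146.2 dB.

146.2 dB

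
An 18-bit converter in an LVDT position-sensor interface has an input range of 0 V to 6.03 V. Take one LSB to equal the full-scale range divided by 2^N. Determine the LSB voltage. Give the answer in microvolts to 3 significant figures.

Range is 6.03 V.
2^18 = 262144 levels.
LSB = 6.03 V ÷ 2^18 = 6.03/262144 V = 23.0 µV.

23.0 µV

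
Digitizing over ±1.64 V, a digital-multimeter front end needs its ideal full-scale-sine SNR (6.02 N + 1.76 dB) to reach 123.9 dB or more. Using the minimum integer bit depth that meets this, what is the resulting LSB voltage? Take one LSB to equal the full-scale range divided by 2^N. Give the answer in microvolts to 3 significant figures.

1.56 µV

Span: 1.64 V − (-1.64 V) = 3.28 V.
6.02 N + 1.76 ≥ 123.9 gives N ≥ 20.289, so the minimum integer is 21.
One LSB is 3.28 V / 2097152 = 1.56 µV.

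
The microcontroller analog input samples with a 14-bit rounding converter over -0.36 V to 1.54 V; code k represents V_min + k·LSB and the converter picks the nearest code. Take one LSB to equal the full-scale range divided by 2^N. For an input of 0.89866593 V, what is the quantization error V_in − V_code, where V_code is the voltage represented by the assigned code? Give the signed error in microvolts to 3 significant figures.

−37.7 µV

Span: 1.54 V − (-0.36 V) = 1.9 V. LSB = 1.9 V / 2^14 ≈ 116.0 µV.
Position in LSBs: (0.89866593 − (-0.36)) × 16384/1.9 = 10853.6751; rounding gives k = 10854.
Reconstructed level: -0.36 + 10854 × 1.9/16384 V = 0.89870361328 V.
V_in − V_code = 0.89866593 − (0.89870361328) = −37.7 µV.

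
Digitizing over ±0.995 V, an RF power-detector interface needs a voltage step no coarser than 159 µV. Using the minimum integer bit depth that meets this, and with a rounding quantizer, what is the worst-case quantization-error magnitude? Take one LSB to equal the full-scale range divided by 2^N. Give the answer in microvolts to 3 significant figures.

Range = 0.995 − (-0.995) = 1.99 V.
Required number of levels: 1.99/159 µV = 12516; smallest N with 2^N ≥ that is 14.
Step size = 1.99/16384 V = 121.46 µV.
Max error for round-to-nearest is LSB/2 = 60.7 µV.

60.7 µV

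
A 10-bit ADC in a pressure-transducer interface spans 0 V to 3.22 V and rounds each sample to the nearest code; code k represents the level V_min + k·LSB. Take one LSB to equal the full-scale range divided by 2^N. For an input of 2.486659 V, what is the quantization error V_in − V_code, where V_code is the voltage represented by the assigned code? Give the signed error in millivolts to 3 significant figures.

V_FS = 3.22 V. LSB = 3.22 V / 2^10 ≈ 3.145 mV.
Position in LSBs: (2.486659 − (0)) × 1024/3.22 = 790.7885; rounding gives k = 791.
V_code = 0 + (791/1024) × 3.22 = 2.487324219 V.
V_in − V_code = 2.486659 − (2.487324219) = −0.665 mV.

−0.665 mV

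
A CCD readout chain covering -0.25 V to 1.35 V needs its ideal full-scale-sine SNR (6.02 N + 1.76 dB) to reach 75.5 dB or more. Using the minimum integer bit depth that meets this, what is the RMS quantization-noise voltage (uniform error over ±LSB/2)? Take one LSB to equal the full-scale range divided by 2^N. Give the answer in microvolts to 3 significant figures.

Range = 1.35 − (-0.25) = 1.6 V.
Solving 6.02 N ≥ 75.5 − 1.76: N ≥ 12.249. Round up → N = 13.
LSB = 1.6 V / 2^13 = 195.31 µV.
RMS noise = LSB/√12 = 56.4 µV.

56.4 µV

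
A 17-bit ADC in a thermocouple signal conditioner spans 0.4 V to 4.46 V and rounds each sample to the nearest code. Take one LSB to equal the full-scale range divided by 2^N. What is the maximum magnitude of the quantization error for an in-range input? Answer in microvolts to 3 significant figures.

Range = 4.46 − (0.4) = 4.06 V.
One LSB is 4.06 V / 131072 = 30.975 µV.
|e|_max = LSB/2 = 15.5 µV.

15.5 µV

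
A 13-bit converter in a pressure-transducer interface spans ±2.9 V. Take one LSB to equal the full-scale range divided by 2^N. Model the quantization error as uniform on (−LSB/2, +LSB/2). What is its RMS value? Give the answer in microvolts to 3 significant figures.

The full-scale span is 2.9 − (-2.9) = 5.8 V.
Step size = 5.8/8192 V = 0.70801 mV.
For a uniform distribution on [−LSB/2, +LSB/2], V_rms = LSB/√12 = 0.70801 mV/3.4641 = 204 µV.

204 µV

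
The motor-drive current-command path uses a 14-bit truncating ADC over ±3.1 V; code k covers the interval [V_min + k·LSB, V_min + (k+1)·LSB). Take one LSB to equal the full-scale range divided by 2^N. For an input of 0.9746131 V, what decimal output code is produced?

10767

Span: 3.1 V − (-3.1 V) = 6.2 V. LSB = 6.2 V / 2^14 ≈ 378.4 µV.
(V_in − V_min) × 2^14/range = (0.9746131 − (-3.1)) × 16384/6.2 = 10767.494.
Floor → code = 10767.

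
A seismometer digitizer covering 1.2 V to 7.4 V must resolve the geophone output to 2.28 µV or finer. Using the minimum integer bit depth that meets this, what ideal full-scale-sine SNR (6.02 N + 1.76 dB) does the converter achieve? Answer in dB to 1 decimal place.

134.2 dB

The full-scale span is 7.4 − (1.2) = 6.2 V.
Required number of levels: 6.2/2.28 µV = 2.7193e6; smallest N with 2^N ≥ that is 22.
6.02(22) + 1.76 = 134.20 dB.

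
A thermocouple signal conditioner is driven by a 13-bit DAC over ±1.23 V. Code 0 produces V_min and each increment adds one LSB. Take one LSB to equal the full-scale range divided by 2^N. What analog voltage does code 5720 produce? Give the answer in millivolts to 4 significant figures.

Full-scale range = 1.23 V − (-1.23 V) = 2.46 V. LSB = 2.46 V / 2^13.
V_out = -1.23 + 5720 × (2.46/8192) V
      = -1.23 + 1.71768 = 0.487676 V.

487.7 mV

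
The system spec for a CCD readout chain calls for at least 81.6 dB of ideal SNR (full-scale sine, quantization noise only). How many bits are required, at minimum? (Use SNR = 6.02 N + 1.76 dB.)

14 bits

6.02 N + 1.76 ≥ 81.6 gives N ≥ 13.262, so the minimum integer is 14.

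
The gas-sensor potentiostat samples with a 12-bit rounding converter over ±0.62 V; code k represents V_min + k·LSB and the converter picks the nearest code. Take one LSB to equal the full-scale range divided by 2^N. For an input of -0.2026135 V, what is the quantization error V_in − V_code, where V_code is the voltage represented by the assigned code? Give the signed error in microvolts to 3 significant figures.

The full-scale span is 0.62 − (-0.62) = 1.24 V. LSB = 1.24 V / 2^12 ≈ 302.7 µV.
Position in LSBs: (-0.2026135 − (-0.62)) × 4096/1.24 = 1378.7219; rounding gives k = 1379.
V_code = V_min + k × range/2^12 = -0.62 + 1379 × 1.24/4096 = -0.2025292969 V.
V_in − V_code = -0.2026135 − (-0.2025292969) = −84.2 µV.

−84.2 µV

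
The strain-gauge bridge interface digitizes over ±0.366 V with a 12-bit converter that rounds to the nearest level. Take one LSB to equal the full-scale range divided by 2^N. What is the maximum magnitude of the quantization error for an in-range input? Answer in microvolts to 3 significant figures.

89.4 µV

Full-scale range = 0.366 V − (-0.366 V) = 0.732 V.
Step size = 0.732/4096 V = 178.71 µV.
A rounding quantizer has |error| ≤ LSB/2 = 89.4 µV.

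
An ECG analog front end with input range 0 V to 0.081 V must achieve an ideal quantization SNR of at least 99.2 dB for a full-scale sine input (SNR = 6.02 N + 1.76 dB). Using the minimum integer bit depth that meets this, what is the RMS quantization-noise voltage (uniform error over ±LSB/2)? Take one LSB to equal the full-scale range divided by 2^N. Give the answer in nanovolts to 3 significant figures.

178 nV

Range is 0.081 V.
Solving 6.02 N ≥ 99.2 − 1.76: N ≥ 16.186. Round up → N = 17.
One LSB is 0.081 V / 131072 = 0.61798 µV.
σ_q = LSB/√12 = 0.61798 µV/3.4641 = 178 nV.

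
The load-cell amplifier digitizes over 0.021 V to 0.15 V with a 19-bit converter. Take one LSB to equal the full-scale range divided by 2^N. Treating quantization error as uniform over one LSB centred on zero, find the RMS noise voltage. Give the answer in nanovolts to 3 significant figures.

Range = 0.15 − (0.021) = 0.129 V.
One LSB is 0.129 V / 524288 = 246.05 nV.
For a uniform distribution on [−LSB/2, +LSB/2], V_rms = LSB/√12 = 246.05 nV/3.4641 = 71.0 nV.

71.0 nV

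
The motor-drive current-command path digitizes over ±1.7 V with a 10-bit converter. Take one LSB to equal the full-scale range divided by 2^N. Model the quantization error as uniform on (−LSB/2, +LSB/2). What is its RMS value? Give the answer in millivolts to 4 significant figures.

0.9585 mV

Span: 1.7 V − (-1.7 V) = 3.4 V.
One LSB is 3.4 V / 1024 = 3.32031 mV.
RMS of a uniform error over width LSB is LSB/√12 = 0.9585 mV.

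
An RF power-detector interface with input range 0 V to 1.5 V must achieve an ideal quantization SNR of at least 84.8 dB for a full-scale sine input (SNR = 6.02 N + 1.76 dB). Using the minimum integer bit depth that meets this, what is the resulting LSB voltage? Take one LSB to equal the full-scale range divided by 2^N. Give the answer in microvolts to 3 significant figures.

91.6 µV

Full-scale range = 1.5 V.
N ≥ (84.8 − 1.76)/6.02 = 13.794 → N_min = 14.
LSB = 1.5 V ÷ 2^14 = 1.5/16384 V = 91.6 µV.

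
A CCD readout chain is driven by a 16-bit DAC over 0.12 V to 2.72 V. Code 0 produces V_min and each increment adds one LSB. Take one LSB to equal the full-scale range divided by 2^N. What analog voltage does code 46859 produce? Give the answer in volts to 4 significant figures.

Range = 2.72 − (0.12) = 2.6 V. LSB = 2.6 V / 2^16.
V_out = V_min + code × LSB = 0.12 V + 46859 × 2.6 V / 65536
      = 0.12 V + 1.85903 V = 1.97903 V.

1.979 V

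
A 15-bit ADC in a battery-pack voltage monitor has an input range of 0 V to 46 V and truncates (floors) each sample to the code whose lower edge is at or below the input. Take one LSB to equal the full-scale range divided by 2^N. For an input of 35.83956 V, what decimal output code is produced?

Span = 46 V. LSB = 46 V / 2^15 ≈ 1.404 mV.
(V_in − V_min) × 2^15/range = (35.83956 − (0)) × 32768/46 = 25530.233.
Floor → code = 25530.

25530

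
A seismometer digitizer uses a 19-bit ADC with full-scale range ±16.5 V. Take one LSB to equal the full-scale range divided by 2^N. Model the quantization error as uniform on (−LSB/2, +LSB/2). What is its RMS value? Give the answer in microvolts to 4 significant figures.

18.17 µV

Span: 16.5 V − (-16.5 V) = 33 V.
LSB = 33 V / 2^19 = 62.9425 µV.
V_rms = LSB/√12 = 62.9425 µV / √12 = 18.17 µV.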